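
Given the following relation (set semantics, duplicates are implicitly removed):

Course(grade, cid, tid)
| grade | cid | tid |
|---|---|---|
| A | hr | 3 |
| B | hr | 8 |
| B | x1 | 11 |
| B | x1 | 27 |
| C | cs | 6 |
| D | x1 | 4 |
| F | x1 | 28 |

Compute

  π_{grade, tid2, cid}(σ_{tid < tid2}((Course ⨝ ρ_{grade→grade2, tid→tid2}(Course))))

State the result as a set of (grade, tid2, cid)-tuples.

{(A, 8, hr), (B, 27, x1), (B, 28, x1), (D, 11, x1), (D, 27, x1), (D, 28, x1)}

ρ[grade→grade2, tid→tid2]: schema becomes (grade2, cid, tid2); tuples unchanged.
Natural join on cid: {(A, hr, 3, A, 3), (A, hr, 3, B, 8), (B, hr, 8, A, 3), (B, hr, 8, B, 8), (B, x1, 11, B, 11), (B, x1, 11, B, 27), (B, x1, 11, D, 4), (B, x1, 11, F, 28), (B, x1, 27, B, 11), (B, x1, 27, B, 27), (B, x1, 27, D, 4), (B, x1, 27, F, 28), (C, cs, 6, C, 6), (D, x1, 4, B, 11), (D, x1, 4, B, 27), (D, x1, 4, D, 4), (D, x1, 4, F, 28), (F, x1, 28, B, 11), (F, x1, 28, B, 27), (F, x1, 28, D, 4), (F, x1, 28, F, 28)}
Filtering on tid < tid2 leaves {(A, hr, 3, B, 8), (B, x1, 11, B, 27), (B, x1, 11, F, 28), (B, x1, 27, F, 28), (D, x1, 4, B, 11), (D, x1, 4, B, 27), (D, x1, 4, F, 28)}.
π[grade, tid2, cid]: project onto (grade, tid2, cid) (1 duplicate(s) eliminated) → {(A, 8, hr), (B, 27, x1), (B, 28, x1), (D, 11, x1), (D, 27, x1), (D, 28, x1)}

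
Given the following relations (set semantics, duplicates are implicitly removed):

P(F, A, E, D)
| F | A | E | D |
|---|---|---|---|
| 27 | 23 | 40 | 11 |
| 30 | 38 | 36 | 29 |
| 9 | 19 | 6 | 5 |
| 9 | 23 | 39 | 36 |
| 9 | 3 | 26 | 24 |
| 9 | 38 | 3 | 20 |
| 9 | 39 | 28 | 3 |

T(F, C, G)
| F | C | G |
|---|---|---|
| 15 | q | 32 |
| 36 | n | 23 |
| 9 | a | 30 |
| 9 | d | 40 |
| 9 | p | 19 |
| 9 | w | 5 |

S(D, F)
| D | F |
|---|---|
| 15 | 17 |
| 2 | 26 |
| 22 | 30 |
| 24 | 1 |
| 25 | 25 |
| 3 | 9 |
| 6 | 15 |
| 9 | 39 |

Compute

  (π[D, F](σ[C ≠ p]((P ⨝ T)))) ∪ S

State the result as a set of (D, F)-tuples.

Natural join on F: {(9, 19, 6, 5, a, 30), (9, 19, 6, 5, d, 40), (9, 19, 6, 5, p, 19), (9, 19, 6, 5, w, 5), (9, 23, 39, 36, a, 30), (9, 23, 39, 36, d, 40), (9, 23, 39, 36, p, 19), (9, 23, 39, 36, w, 5), (9, 3, 26, 24, a, 30), (9, 3, 26, 24, d, 40), (9, 3, 26, 24, p, 19), (9, 3, 26, 24, w, 5), (9, 38, 3, 20, a, 30), (9, 38, 3, 20, d, 40), (9, 38, 3, 20, p, 19), (9, 38, 3, 20, w, 5), (9, 39, 28, 3, a, 30), (9, 39, 28, 3, d, 40), (9, 39, 28, 3, p, 19), (9, 39, 28, 3, w, 5)}
Apply σ_{C ≠ p}; surviving tuples: {(9, 19, 6, 5, a, 30), (9, 19, 6, 5, d, 40), (9, 19, 6, 5, w, 5), (9, 23, 39, 36, a, 30), (9, 23, 39, 36, d, 40), (9, 23, 39, 36, w, 5), (9, 3, 26, 24, a, 30), (9, 3, 26, 24, d, 40), (9, 3, 26, 24, w, 5), (9, 38, 3, 20, a, 30), (9, 38, 3, 20, d, 40), (9, 38, 3, 20, w, 5), (9, 39, 28, 3, a, 30), (9, 39, 28, 3, d, 40), (9, 39, 28, 3, w, 5)}
π_{D, F} gives {(20, 9), (24, 9), (3, 9), (36, 9), (5, 9)} (10 duplicate(s) eliminated).
Union: {(20, 9), (24, 9), (3, 9), (36, 9), (5, 9)} with {(15, 17), (2, 26), (22, 30), (24, 1), (25, 25), (3, 9), (6, 15), (9, 39)} → {(15, 17), (2, 26), (20, 9), (22, 30), (24, 1), (24, 9), (25, 25), (3, 9), (36, 9), (5, 9), (6, 15), (9, 39)}

{(15, 17), (2, 26), (20, 9), (22, 30), (24, 1), (24, 9), (25, 25), (3, 9), (36, 9), (5, 9), (6, 15), (9, 39)}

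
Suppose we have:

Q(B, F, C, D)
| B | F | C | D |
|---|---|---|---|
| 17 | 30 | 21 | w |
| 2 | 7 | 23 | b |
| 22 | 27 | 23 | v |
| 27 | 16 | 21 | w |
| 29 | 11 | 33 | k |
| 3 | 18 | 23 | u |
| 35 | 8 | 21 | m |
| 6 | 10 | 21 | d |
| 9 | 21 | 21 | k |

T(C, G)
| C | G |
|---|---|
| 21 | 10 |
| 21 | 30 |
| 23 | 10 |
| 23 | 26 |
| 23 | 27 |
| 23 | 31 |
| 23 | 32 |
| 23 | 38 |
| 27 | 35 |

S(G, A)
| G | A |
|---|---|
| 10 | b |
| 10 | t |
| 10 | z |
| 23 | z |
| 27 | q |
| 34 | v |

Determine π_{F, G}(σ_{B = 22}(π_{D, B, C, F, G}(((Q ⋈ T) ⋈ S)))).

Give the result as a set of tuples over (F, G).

{(27, 10), (27, 27)}

Natural join on C: {(17, 30, 21, w, 10), (17, 30, 21, w, 30), (2, 7, 23, b, 10), (2, 7, 23, b, 26), (2, 7, 23, b, 27), (2, 7, 23, b, 31), (2, 7, 23, b, 32), (2, 7, 23, b, 38), (22, 27, 23, v, 10), (22, 27, 23, v, 26), (22, 27, 23, v, 27), (22, 27, 23, v, 31), (22, 27, 23, v, 32), (22, 27, 23, v, 38), (27, 16, 21, w, 10), (27, 16, 21, w, 30), (3, 18, 23, u, 10), (3, 18, 23, u, 26), (3, 18, 23, u, 27), (3, 18, 23, u, 31), (3, 18, 23, u, 32), (3, 18, 23, u, 38), (35, 8, 21, m, 10), (35, 8, 21, m, 30), (6, 10, 21, d, 10), (6, 10, 21, d, 30), (9, 21, 21, k, 10), (9, 21, 21, k, 30)}
Natural join on G: {(17, 30, 21, w, 10, b), (17, 30, 21, w, 10, t), (17, 30, 21, w, 10, z), (2, 7, 23, b, 10, b), (2, 7, 23, b, 10, t), (2, 7, 23, b, 10, z), (2, 7, 23, b, 27, q), (22, 27, 23, v, 10, b), (22, 27, 23, v, 10, t), (22, 27, 23, v, 10, z), (22, 27, 23, v, 27, q), (27, 16, 21, w, 10, b), (27, 16, 21, w, 10, t), (27, 16, 21, w, 10, z), (3, 18, 23, u, 10, b), (3, 18, 23, u, 10, t), (3, 18, 23, u, 10, z), (3, 18, 23, u, 27, q), (35, 8, 21, m, 10, b), (35, 8, 21, m, 10, t), (35, 8, 21, m, 10, z), (6, 10, 21, d, 10, b), (6, 10, 21, d, 10, t), (6, 10, 21, d, 10, z), (9, 21, 21, k, 10, b), (9, 21, 21, k, 10, t), (9, 21, 21, k, 10, z)}
π[D, B, C, F, G]: project onto (D, B, C, F, G) (16 duplicate(s) eliminated) → {(b, 2, 23, 7, 10), (b, 2, 23, 7, 27), (d, 6, 21, 10, 10), (k, 9, 21, 21, 10), (m, 35, 21, 8, 10), (u, 3, 23, 18, 10), (u, 3, 23, 18, 27), (v, 22, 23, 27, 10), (v, 22, 23, 27, 27), (w, 17, 21, 30, 10), (w, 27, 21, 16, 10)}
Filtering on B = 22 leaves {(v, 22, 23, 27, 10), (v, 22, 23, 27, 27)}.
π[F, G]: project onto (F, G) → {(27, 10), (27, 27)}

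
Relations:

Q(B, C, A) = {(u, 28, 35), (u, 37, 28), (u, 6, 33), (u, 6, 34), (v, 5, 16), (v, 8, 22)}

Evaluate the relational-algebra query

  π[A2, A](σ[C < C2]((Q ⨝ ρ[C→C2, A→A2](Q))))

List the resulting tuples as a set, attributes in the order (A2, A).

{(22, 16), (28, 33), (28, 34), (28, 35), (35, 33), (35, 34)}

ρ[C→C2, A→A2]: schema becomes (B, C2, A2); tuples unchanged.
Q ⋈ ρ[C→C2, A→A2](Q) (natural join on B): {(u, 28, 35, 28, 35), (u, 28, 35, 37, 28), (u, 28, 35, 6, 33), (u, 28, 35, 6, 34), (u, 37, 28, 28, 35), (u, 37, 28, 37, 28), (u, 37, 28, 6, 33), (u, 37, 28, 6, 34), (u, 6, 33, 28, 35), (u, 6, 33, 37, 28), (u, 6, 33, 6, 33), (u, 6, 33, 6, 34), (u, 6, 34, 28, 35), (u, 6, 34, 37, 28), (u, 6, 34, 6, 33), (u, 6, 34, 6, 34), (v, 5, 16, 5, 16), (v, 5, 16, 8, 22), (v, 8, 22, 5, 16), (v, 8, 22, 8, 22)}
Apply σ_{C < C2}; surviving tuples: {(u, 28, 35, 37, 28), (u, 6, 33, 28, 35), (u, 6, 33, 37, 28), (u, 6, 34, 28, 35), (u, 6, 34, 37, 28), (v, 5, 16, 8, 22)}
π_{A2, A} gives {(22, 16), (28, 33), (28, 34), (28, 35), (35, 33), (35, 34)}.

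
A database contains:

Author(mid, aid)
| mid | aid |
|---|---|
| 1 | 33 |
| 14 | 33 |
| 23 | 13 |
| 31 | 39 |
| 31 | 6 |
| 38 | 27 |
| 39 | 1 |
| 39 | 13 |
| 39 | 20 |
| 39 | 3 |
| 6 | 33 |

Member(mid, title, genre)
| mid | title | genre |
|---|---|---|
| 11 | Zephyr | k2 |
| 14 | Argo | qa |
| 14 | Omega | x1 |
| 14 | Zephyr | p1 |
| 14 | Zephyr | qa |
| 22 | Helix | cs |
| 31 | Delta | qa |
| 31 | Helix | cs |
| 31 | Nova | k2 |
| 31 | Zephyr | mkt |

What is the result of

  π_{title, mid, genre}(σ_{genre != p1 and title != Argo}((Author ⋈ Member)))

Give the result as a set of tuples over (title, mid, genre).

{(Delta, 31, qa), (Helix, 31, cs), (Nova, 31, k2), (Omega, 14, x1), (Zephyr, 14, qa), (Zephyr, 31, mkt)}

Joining Author and Member on mid yields {(14, 33, Argo, qa), (14, 33, Omega, x1), (14, 33, Zephyr, p1), (14, 33, Zephyr, qa), (31, 39, Delta, qa), (31, 39, Helix, cs), (31, 39, Nova, k2), (31, 39, Zephyr, mkt), (31, 6, Delta, qa), (31, 6, Helix, cs), (31, 6, Nova, k2), (31, 6, Zephyr, mkt)}.
Filtering on genre != p1 and title != Argo leaves {(14, 33, Omega, x1), (14, 33, Zephyr, qa), (31, 39, Delta, qa), (31, 39, Helix, cs), (31, 39, Nova, k2), (31, 39, Zephyr, mkt), (31, 6, Delta, qa), (31, 6, Helix, cs), (31, 6, Nova, k2), (31, 6, Zephyr, mkt)}.
Projecting to title, mid, genre (4 duplicate(s) eliminated): {(Delta, 31, qa), (Helix, 31, cs), (Nova, 31, k2), (Omega, 14, x1), (Zephyr, 14, qa), (Zephyr, 31, mkt)}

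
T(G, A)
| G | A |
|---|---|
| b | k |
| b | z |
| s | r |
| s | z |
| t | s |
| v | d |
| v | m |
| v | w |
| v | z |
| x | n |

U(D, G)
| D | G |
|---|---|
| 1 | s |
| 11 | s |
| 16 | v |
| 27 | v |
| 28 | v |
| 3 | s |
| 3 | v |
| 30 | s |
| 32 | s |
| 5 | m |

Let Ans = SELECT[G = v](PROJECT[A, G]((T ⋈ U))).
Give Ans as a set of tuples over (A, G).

Natural join on G: {(s, r, 1), (s, r, 11), (s, r, 3), (s, r, 30), (s, r, 32), (s, z, 1), (s, z, 11), (s, z, 3), (s, z, 30), (s, z, 32), (v, d, 16), (v, d, 27), (v, d, 28), (v, d, 3), (v, m, 16), (v, m, 27), (v, m, 28), (v, m, 3), (v, w, 16), (v, w, 27), (v, w, 28), (v, w, 3), (v, z, 16), (v, z, 27), (v, z, 28), (v, z, 3)}
π_{A, G} gives {(d, v), (m, v), (r, s), (w, v), (z, s), (z, v)} (20 duplicate(s) eliminated).
Filtering on G = v leaves {(d, v), (m, v), (w, v), (z, v)}.

{(d, v), (m, v), (w, v), (z, v)}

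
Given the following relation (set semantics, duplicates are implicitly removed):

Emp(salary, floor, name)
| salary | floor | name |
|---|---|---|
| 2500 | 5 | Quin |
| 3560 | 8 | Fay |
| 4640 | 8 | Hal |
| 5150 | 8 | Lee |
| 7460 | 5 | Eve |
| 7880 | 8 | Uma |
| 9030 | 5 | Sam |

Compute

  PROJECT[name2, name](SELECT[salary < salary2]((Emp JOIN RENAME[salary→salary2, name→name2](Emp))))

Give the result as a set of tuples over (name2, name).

ρ[salary→salary2, name→name2]: schema becomes (salary2, floor, name2); tuples unchanged.
Joining Emp and RENAME[salary→salary2, name→name2](Emp) on floor yields {(2500, 5, Quin, 2500, Quin), (2500, 5, Quin, 7460, Eve), (2500, 5, Quin, 9030, Sam), (3560, 8, Fay, 3560, Fay), (3560, 8, Fay, 4640, Hal), (3560, 8, Fay, 5150, Lee), (3560, 8, Fay, 7880, Uma), (4640, 8, Hal, 3560, Fay), (4640, 8, Hal, 4640, Hal), (4640, 8, Hal, 5150, Lee), (4640, 8, Hal, 7880, Uma), (5150, 8, Lee, 3560, Fay), (5150, 8, Lee, 4640, Hal), (5150, 8, Lee, 5150, Lee), (5150, 8, Lee, 7880, Uma), (7460, 5, Eve, 2500, Quin), (7460, 5, Eve, 7460, Eve), (7460, 5, Eve, 9030, Sam), (7880, 8, Uma, 3560, Fay), (7880, 8, Uma, 4640, Hal), (7880, 8, Uma, 5150, Lee), (7880, 8, Uma, 7880, Uma), (9030, 5, Sam, 2500, Quin), (9030, 5, Sam, 7460, Eve), (9030, 5, Sam, 9030, Sam)}.
Selection salary < salary2: {(2500, 5, Quin, 7460, Eve), (2500, 5, Quin, 9030, Sam), (3560, 8, Fay, 4640, Hal), (3560, 8, Fay, 5150, Lee), (3560, 8, Fay, 7880, Uma), (4640, 8, Hal, 5150, Lee), (4640, 8, Hal, 7880, Uma), (5150, 8, Lee, 7880, Uma), (7460, 5, Eve, 9030, Sam)}
π_{name2, name} gives {(Eve, Quin), (Hal, Fay), (Lee, Fay), (Lee, Hal), (Sam, Eve), (Sam, Quin), (Uma, Fay), (Uma, Hal), (Uma, Lee)}.

{(Eve, Quin), (Hal, Fay), (Lee, Fay), (Lee, Hal), (Sam, Eve), (Sam, Quin), (Uma, Fay), (Uma, Hal), (Uma, Lee)}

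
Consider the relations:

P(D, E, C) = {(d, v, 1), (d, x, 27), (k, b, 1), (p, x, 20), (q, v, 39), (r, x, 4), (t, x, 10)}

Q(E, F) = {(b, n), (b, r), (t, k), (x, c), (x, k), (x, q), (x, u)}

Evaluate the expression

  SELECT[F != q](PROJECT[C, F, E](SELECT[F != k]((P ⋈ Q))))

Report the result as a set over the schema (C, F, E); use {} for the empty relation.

Joining P and Q on E yields {(d, x, 27, c), (d, x, 27, k), (d, x, 27, q), (d, x, 27, u), (k, b, 1, n), (k, b, 1, r), (p, x, 20, c), (p, x, 20, k), (p, x, 20, q), (p, x, 20, u), (r, x, 4, c), (r, x, 4, k), (r, x, 4, q), (r, x, 4, u), (t, x, 10, c), (t, x, 10, k), (t, x, 10, q), (t, x, 10, u)}.
Selection F != k: {(d, x, 27, c), (d, x, 27, q), (d, x, 27, u), (k, b, 1, n), (k, b, 1, r), (p, x, 20, c), (p, x, 20, q), (p, x, 20, u), (r, x, 4, c), (r, x, 4, q), (r, x, 4, u), (t, x, 10, c), (t, x, 10, q), (t, x, 10, u)}
π[C, F, E]: project onto (C, F, E) → {(1, n, b), (1, r, b), (10, c, x), (10, q, x), (10, u, x), (20, c, x), (20, q, x), (20, u, x), (27, c, x), (27, q, x), (27, u, x), (4, c, x), (4, q, x), (4, u, x)}
Selection F != q: {(1, n, b), (1, r, b), (10, c, x), (10, u, x), (20, c, x), (20, u, x), (27, c, x), (27, u, x), (4, c, x), (4, u, x)}

{(1, n, b), (1, r, b), (10, c, x), (10, u, x), (20, c, x), (20, u, x), (27, c, x), (27, u, x), (4, c, x), (4, u, x)}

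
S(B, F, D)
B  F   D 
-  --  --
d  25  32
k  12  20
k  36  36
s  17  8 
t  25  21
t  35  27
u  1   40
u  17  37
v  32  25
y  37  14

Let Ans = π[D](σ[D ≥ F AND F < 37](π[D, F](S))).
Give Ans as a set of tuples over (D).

{20, 32, 36, 37, 40}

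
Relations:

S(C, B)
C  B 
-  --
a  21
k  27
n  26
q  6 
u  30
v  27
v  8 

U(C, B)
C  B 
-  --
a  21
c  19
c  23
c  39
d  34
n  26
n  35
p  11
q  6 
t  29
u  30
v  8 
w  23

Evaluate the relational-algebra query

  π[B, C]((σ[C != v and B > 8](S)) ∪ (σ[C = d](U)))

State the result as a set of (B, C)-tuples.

{(21, a), (26, n), (27, k), (30, u), (34, d)}

Apply σ_{C != v and B > 8}; surviving tuples: {(a, 21), (k, 27), (n, 26), (u, 30)}
Apply σ_{C = d}; surviving tuples: {(d, 34)}
Taking the union: {(a, 21), (d, 34), (k, 27), (n, 26), (u, 30)}
Projecting to B, C: {(21, a), (26, n), (27, k), (30, u), (34, d)}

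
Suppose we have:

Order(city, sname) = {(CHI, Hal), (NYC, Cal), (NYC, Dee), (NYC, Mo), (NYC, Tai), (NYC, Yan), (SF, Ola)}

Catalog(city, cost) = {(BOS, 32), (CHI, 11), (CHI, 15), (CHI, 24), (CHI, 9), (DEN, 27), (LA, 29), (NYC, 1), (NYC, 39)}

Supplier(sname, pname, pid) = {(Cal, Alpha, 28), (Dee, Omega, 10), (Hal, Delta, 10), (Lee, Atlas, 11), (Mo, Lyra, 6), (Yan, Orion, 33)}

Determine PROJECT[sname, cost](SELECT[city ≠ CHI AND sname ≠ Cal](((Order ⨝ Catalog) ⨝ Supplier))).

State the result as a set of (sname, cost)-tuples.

{(Dee, 1), (Dee, 39), (Mo, 1), (Mo, 39), (Yan, 1), (Yan, 39)}

Joining Order and Catalog on city yields {(CHI, Hal, 11), (CHI, Hal, 15), (CHI, Hal, 24), (CHI, Hal, 9), (NYC, Cal, 1), (NYC, Cal, 39), (NYC, Dee, 1), (NYC, Dee, 39), (NYC, Mo, 1), (NYC, Mo, 39), (NYC, Tai, 1), (NYC, Tai, 39), (NYC, Yan, 1), (NYC, Yan, 39)}.
Joining (Order ⨝ Catalog) and Supplier on sname yields {(CHI, Hal, 11, Delta, 10), (CHI, Hal, 15, Delta, 10), (CHI, Hal, 24, Delta, 10), (CHI, Hal, 9, Delta, 10), (NYC, Cal, 1, Alpha, 28), (NYC, Cal, 39, Alpha, 28), (NYC, Dee, 1, Omega, 10), (NYC, Dee, 39, Omega, 10), (NYC, Mo, 1, Lyra, 6), (NYC, Mo, 39, Lyra, 6), (NYC, Yan, 1, Orion, 33), (NYC, Yan, 39, Orion, 33)}.
Filtering on city ≠ CHI AND sname ≠ Cal leaves {(NYC, Dee, 1, Omega, 10), (NYC, Dee, 39, Omega, 10), (NYC, Mo, 1, Lyra, 6), (NYC, Mo, 39, Lyra, 6), (NYC, Yan, 1, Orion, 33), (NYC, Yan, 39, Orion, 33)}.
π[sname, cost]: project onto (sname, cost) → {(Dee, 1), (Dee, 39), (Mo, 1), (Mo, 39), (Yan, 1), (Yan, 39)}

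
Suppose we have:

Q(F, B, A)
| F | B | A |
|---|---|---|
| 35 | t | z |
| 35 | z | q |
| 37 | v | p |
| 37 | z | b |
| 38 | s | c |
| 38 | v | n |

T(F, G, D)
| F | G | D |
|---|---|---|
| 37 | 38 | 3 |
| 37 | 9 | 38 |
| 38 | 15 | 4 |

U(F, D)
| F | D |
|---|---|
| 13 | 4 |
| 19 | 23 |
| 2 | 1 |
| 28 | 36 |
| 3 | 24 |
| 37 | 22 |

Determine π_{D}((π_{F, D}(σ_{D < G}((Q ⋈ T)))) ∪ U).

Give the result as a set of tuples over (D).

Q ⋈ T (natural join on F): {(37, v, p, 38, 3), (37, v, p, 9, 38), (37, z, b, 38, 3), (37, z, b, 9, 38), (38, s, c, 15, 4), (38, v, n, 15, 4)}
σ[D < G]: keep tuples satisfying D < G → {(37, v, p, 38, 3), (37, z, b, 38, 3), (38, s, c, 15, 4), (38, v, n, 15, 4)}
Keep only column(s) F, D (2 duplicate(s) eliminated): {(37, 3), (38, 4)}
Union: {(37, 3), (38, 4)} with {(13, 4), (19, 23), (2, 1), (28, 36), (3, 24), (37, 22)} → {(13, 4), (19, 23), (2, 1), (28, 36), (3, 24), (37, 22), (37, 3), (38, 4)}
Keep only column(s) D (1 duplicate(s) eliminated): {1, 22, 23, 24, 3, 36, 4}

{1, 22, 23, 24, 3, 36, 4}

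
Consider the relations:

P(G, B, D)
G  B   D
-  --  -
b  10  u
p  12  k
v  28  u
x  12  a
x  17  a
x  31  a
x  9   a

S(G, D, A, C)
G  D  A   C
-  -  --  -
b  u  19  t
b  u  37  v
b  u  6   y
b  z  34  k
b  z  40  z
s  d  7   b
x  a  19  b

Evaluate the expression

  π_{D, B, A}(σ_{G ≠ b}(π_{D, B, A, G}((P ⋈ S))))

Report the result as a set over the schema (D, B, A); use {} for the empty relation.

Joining P and S on G, D yields {(b, 10, u, 19, t), (b, 10, u, 37, v), (b, 10, u, 6, y), (x, 12, a, 19, b), (x, 17, a, 19, b), (x, 31, a, 19, b), (x, 9, a, 19, b)}.
π[D, B, A, G]: project onto (D, B, A, G) → {(a, 12, 19, x), (a, 17, 19, x), (a, 31, 19, x), (a, 9, 19, x), (u, 10, 19, b), (u, 10, 37, b), (u, 10, 6, b)}
Apply σ_{G ≠ b}; surviving tuples: {(a, 12, 19, x), (a, 17, 19, x), (a, 31, 19, x), (a, 9, 19, x)}
π[D, B, A]: project onto (D, B, A) → {(a, 12, 19), (a, 17, 19), (a, 31, 19), (a, 9, 19)}

{(a, 12, 19), (a, 17, 19), (a, 31, 19), (a, 9, 19)}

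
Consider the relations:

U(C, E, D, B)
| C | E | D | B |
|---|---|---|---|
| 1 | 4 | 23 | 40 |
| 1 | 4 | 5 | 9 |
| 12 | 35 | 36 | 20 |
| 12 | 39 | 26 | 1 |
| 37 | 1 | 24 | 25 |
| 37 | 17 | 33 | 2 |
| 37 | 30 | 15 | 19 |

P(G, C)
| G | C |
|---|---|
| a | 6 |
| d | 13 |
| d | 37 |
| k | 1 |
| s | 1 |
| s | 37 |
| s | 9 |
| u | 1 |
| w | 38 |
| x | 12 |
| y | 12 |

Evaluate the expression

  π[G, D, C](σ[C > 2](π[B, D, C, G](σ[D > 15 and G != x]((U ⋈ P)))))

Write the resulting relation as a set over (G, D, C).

Joining U and P on C yields {(1, 4, 23, 40, k), (1, 4, 23, 40, s), (1, 4, 23, 40, u), (1, 4, 5, 9, k), (1, 4, 5, 9, s), (1, 4, 5, 9, u), (12, 35, 36, 20, x), (12, 35, 36, 20, y), (12, 39, 26, 1, x), (12, 39, 26, 1, y), (37, 1, 24, 25, d), (37, 1, 24, 25, s), (37, 17, 33, 2, d), (37, 17, 33, 2, s), (37, 30, 15, 19, d), (37, 30, 15, 19, s)}.
Selection D > 15 and G != x: {(1, 4, 23, 40, k), (1, 4, 23, 40, s), (1, 4, 23, 40, u), (12, 35, 36, 20, y), (12, 39, 26, 1, y), (37, 1, 24, 25, d), (37, 1, 24, 25, s), (37, 17, 33, 2, d), (37, 17, 33, 2, s)}
Projecting to B, D, C, G: {(1, 26, 12, y), (2, 33, 37, d), (2, 33, 37, s), (20, 36, 12, y), (25, 24, 37, d), (25, 24, 37, s), (40, 23, 1, k), (40, 23, 1, s), (40, 23, 1, u)}
Selection C > 2: {(1, 26, 12, y), (2, 33, 37, d), (2, 33, 37, s), (20, 36, 12, y), (25, 24, 37, d), (25, 24, 37, s)}
Projecting to G, D, C: {(d, 24, 37), (d, 33, 37), (s, 24, 37), (s, 33, 37), (y, 26, 12), (y, 36, 12)}

{(d, 24, 37), (d, 33, 37), (s, 24, 37), (s, 33, 37), (y, 26, 12), (y, 36, 12)}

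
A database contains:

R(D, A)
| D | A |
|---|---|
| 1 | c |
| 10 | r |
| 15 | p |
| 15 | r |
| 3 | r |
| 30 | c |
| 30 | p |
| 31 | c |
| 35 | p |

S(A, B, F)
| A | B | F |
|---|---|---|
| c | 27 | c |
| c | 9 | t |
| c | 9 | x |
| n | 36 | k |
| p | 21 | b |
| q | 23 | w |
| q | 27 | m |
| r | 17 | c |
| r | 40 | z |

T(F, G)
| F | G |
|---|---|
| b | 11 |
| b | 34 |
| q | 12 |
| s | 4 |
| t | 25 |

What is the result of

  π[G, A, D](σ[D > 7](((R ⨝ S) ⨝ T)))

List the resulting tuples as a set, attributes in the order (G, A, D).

Natural join on A: {(1, c, 27, c), (1, c, 9, t), (1, c, 9, x), (10, r, 17, c), (10, r, 40, z), (15, p, 21, b), (15, r, 17, c), (15, r, 40, z), (3, r, 17, c), (3, r, 40, z), (30, c, 27, c), (30, c, 9, t), (30, c, 9, x), (30, p, 21, b), (31, c, 27, c), (31, c, 9, t), (31, c, 9, x), (35, p, 21, b)}
Natural join on F: {(1, c, 9, t, 25), (15, p, 21, b, 11), (15, p, 21, b, 34), (30, c, 9, t, 25), (30, p, 21, b, 11), (30, p, 21, b, 34), (31, c, 9, t, 25), (35, p, 21, b, 11), (35, p, 21, b, 34)}
Selection D > 7: {(15, p, 21, b, 11), (15, p, 21, b, 34), (30, c, 9, t, 25), (30, p, 21, b, 11), (30, p, 21, b, 34), (31, c, 9, t, 25), (35, p, 21, b, 11), (35, p, 21, b, 34)}
Projecting to G, A, D: {(11, p, 15), (11, p, 30), (11, p, 35), (25, c, 30), (25, c, 31), (34, p, 15), (34, p, 30), (34, p, 35)}

{(11, p, 15), (11, p, 30), (11, p, 35), (25, c, 30), (25, c, 31), (34, p, 15), (34, p, 30), (34, p, 35)}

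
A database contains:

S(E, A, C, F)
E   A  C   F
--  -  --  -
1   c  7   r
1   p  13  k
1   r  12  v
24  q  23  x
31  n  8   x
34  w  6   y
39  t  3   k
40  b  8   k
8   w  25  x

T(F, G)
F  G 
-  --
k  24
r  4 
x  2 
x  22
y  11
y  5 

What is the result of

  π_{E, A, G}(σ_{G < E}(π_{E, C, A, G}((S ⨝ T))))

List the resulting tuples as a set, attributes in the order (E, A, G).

{(24, q, 2), (24, q, 22), (31, n, 2), (31, n, 22), (34, w, 11), (34, w, 5), (39, t, 24), (40, b, 24), (8, w, 2)}

Joining S and T on F yields {(1, c, 7, r, 4), (1, p, 13, k, 24), (24, q, 23, x, 2), (24, q, 23, x, 22), (31, n, 8, x, 2), (31, n, 8, x, 22), (34, w, 6, y, 11), (34, w, 6, y, 5), (39, t, 3, k, 24), (40, b, 8, k, 24), (8, w, 25, x, 2), (8, w, 25, x, 22)}.
π_{E, C, A, G} gives {(1, 13, p, 24), (1, 7, c, 4), (24, 23, q, 2), (24, 23, q, 22), (31, 8, n, 2), (31, 8, n, 22), (34, 6, w, 11), (34, 6, w, 5), (39, 3, t, 24), (40, 8, b, 24), (8, 25, w, 2), (8, 25, w, 22)}.
σ[G < E]: keep tuples satisfying G < E → {(24, 23, q, 2), (24, 23, q, 22), (31, 8, n, 2), (31, 8, n, 22), (34, 6, w, 11), (34, 6, w, 5), (39, 3, t, 24), (40, 8, b, 24), (8, 25, w, 2)}
π_{E, A, G} gives {(24, q, 2), (24, q, 22), (31, n, 2), (31, n, 22), (34, w, 11), (34, w, 5), (39, t, 24), (40, b, 24), (8, w, 2)}.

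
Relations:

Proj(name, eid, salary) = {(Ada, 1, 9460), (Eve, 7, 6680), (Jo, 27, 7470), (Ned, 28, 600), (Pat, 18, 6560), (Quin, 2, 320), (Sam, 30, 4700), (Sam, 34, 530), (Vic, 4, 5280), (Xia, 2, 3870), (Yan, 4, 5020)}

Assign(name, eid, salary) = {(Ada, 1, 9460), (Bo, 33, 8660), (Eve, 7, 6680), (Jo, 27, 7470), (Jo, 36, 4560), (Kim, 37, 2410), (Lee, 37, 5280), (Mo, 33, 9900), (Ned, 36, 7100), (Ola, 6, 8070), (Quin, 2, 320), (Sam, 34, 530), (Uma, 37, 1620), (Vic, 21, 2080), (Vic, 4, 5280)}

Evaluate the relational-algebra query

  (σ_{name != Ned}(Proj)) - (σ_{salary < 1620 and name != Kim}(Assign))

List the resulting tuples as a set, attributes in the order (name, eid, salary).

{(Ada, 1, 9460), (Eve, 7, 6680), (Jo, 27, 7470), (Pat, 18, 6560), (Sam, 30, 4700), (Vic, 4, 5280), (Xia, 2, 3870), (Yan, 4, 5020)}

Filtering on name != Ned leaves {(Ada, 1, 9460), (Eve, 7, 6680), (Jo, 27, 7470), (Pat, 18, 6560), (Quin, 2, 320), (Sam, 30, 4700), (Sam, 34, 530), (Vic, 4, 5280), (Xia, 2, 3870), (Yan, 4, 5020)}.
Filtering on salary < 1620 and name != Kim leaves {(Quin, 2, 320), (Sam, 34, 530)}.
Taking the difference: {(Ada, 1, 9460), (Eve, 7, 6680), (Jo, 27, 7470), (Pat, 18, 6560), (Sam, 30, 4700), (Vic, 4, 5280), (Xia, 2, 3870), (Yan, 4, 5020)}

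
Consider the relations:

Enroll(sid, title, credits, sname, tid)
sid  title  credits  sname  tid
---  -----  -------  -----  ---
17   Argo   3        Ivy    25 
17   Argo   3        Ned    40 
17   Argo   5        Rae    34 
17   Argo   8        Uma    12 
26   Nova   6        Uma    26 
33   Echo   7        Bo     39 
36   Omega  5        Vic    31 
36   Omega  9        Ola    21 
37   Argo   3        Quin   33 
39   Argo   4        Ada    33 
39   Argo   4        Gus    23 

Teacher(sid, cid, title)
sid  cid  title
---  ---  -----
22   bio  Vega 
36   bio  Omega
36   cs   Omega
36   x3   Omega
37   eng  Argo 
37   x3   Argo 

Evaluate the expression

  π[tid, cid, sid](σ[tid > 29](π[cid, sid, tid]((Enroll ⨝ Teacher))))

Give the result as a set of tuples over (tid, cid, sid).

{(31, bio, 36), (31, cs, 36), (31, x3, 36), (33, eng, 37), (33, x3, 37)}

Natural join on sid, title: {(36, Omega, 5, Vic, 31, bio), (36, Omega, 5, Vic, 31, cs), (36, Omega, 5, Vic, 31, x3), (36, Omega, 9, Ola, 21, bio), (36, Omega, 9, Ola, 21, cs), (36, Omega, 9, Ola, 21, x3), (37, Argo, 3, Quin, 33, eng), (37, Argo, 3, Quin, 33, x3)}
π_{cid, sid, tid} gives {(bio, 36, 21), (bio, 36, 31), (cs, 36, 21), (cs, 36, 31), (eng, 37, 33), (x3, 36, 21), (x3, 36, 31), (x3, 37, 33)}.
Apply σ_{tid > 29}; surviving tuples: {(bio, 36, 31), (cs, 36, 31), (eng, 37, 33), (x3, 36, 31), (x3, 37, 33)}
π_{tid, cid, sid} gives {(31, bio, 36), (31, cs, 36), (31, x3, 36), (33, eng, 37), (33, x3, 37)}.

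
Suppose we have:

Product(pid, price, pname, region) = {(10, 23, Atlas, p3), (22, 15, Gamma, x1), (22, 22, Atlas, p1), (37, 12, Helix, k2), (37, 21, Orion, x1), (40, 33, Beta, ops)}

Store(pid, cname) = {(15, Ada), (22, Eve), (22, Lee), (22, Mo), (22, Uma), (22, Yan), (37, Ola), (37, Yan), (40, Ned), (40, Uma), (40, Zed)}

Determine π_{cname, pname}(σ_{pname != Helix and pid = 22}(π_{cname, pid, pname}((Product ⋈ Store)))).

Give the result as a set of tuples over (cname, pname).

{(Eve, Atlas), (Eve, Gamma), (Lee, Atlas), (Lee, Gamma), (Mo, Atlas), (Mo, Gamma), (Uma, Atlas), (Uma, Gamma), (Yan, Atlas), (Yan, Gamma)}

Product ⋈ Store (natural join on pid): {(22, 15, Gamma, x1, Eve), (22, 15, Gamma, x1, Lee), (22, 15, Gamma, x1, Mo), (22, 15, Gamma, x1, Uma), (22, 15, Gamma, x1, Yan), (22, 22, Atlas, p1, Eve), (22, 22, Atlas, p1, Lee), (22, 22, Atlas, p1, Mo), (22, 22, Atlas, p1, Uma), (22, 22, Atlas, p1, Yan), (37, 12, Helix, k2, Ola), (37, 12, Helix, k2, Yan), (37, 21, Orion, x1, Ola), (37, 21, Orion, x1, Yan), (40, 33, Beta, ops, Ned), (40, 33, Beta, ops, Uma), (40, 33, Beta, ops, Zed)}
Projecting to cname, pid, pname: {(Eve, 22, Atlas), (Eve, 22, Gamma), (Lee, 22, Atlas), (Lee, 22, Gamma), (Mo, 22, Atlas), (Mo, 22, Gamma), (Ned, 40, Beta), (Ola, 37, Helix), (Ola, 37, Orion), (Uma, 22, Atlas), (Uma, 22, Gamma), (Uma, 40, Beta), (Yan, 22, Atlas), (Yan, 22, Gamma), (Yan, 37, Helix), (Yan, 37, Orion), (Zed, 40, Beta)}
Apply σ_{pname != Helix and pid = 22}; surviving tuples: {(Eve, 22, Atlas), (Eve, 22, Gamma), (Lee, 22, Atlas), (Lee, 22, Gamma), (Mo, 22, Atlas), (Mo, 22, Gamma), (Uma, 22, Atlas), (Uma, 22, Gamma), (Yan, 22, Atlas), (Yan, 22, Gamma)}
Projecting to cname, pname: {(Eve, Atlas), (Eve, Gamma), (Lee, Atlas), (Lee, Gamma), (Mo, Atlas), (Mo, Gamma), (Uma, Atlas), (Uma, Gamma), (Yan, Atlas), (Yan, Gamma)}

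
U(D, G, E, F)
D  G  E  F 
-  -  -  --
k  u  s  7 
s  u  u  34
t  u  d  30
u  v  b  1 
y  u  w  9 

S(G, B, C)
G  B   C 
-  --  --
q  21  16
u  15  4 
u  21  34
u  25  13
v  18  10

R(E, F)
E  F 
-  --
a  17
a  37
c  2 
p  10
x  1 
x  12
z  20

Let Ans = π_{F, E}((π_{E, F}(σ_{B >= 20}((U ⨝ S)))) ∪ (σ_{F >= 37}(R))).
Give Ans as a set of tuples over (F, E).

Joining U and S on G yields {(k, u, s, 7, 15, 4), (k, u, s, 7, 21, 34), (k, u, s, 7, 25, 13), (s, u, u, 34, 15, 4), (s, u, u, 34, 21, 34), (s, u, u, 34, 25, 13), (t, u, d, 30, 15, 4), (t, u, d, 30, 21, 34), (t, u, d, 30, 25, 13), (u, v, b, 1, 18, 10), (y, u, w, 9, 15, 4), (y, u, w, 9, 21, 34), (y, u, w, 9, 25, 13)}.
Apply σ_{B >= 20}; surviving tuples: {(k, u, s, 7, 21, 34), (k, u, s, 7, 25, 13), (s, u, u, 34, 21, 34), (s, u, u, 34, 25, 13), (t, u, d, 30, 21, 34), (t, u, d, 30, 25, 13), (y, u, w, 9, 21, 34), (y, u, w, 9, 25, 13)}
Projecting to E, F (4 duplicate(s) eliminated): {(d, 30), (s, 7), (u, 34), (w, 9)}
Apply σ_{F >= 37}; surviving tuples: {(a, 37)}
Union: {(d, 30), (s, 7), (u, 34), (w, 9)} with {(a, 37)} → {(a, 37), (d, 30), (s, 7), (u, 34), (w, 9)}
Projecting to F, E: {(30, d), (34, u), (37, a), (7, s), (9, w)}

{(30, d), (34, u), (37, a), (7, s), (9, w)}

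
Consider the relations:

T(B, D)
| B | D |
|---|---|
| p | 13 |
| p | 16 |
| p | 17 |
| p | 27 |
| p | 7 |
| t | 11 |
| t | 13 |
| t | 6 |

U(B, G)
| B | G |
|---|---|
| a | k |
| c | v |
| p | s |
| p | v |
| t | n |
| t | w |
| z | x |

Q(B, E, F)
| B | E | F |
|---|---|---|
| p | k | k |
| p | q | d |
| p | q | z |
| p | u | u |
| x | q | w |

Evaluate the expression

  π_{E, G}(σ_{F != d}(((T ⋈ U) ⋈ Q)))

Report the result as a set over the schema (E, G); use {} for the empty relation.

{(k, s), (k, v), (q, s), (q, v), (u, s), (u, v)}

Joining T and U on B yields {(p, 13, s), (p, 13, v), (p, 16, s), (p, 16, v), (p, 17, s), (p, 17, v), (p, 27, s), (p, 27, v), (p, 7, s), (p, 7, v), (t, 11, n), (t, 11, w), (t, 13, n), (t, 13, w), (t, 6, n), (t, 6, w)}.
Joining (T ⋈ U) and Q on B yields {(p, 13, s, k, k), (p, 13, s, q, d), (p, 13, s, q, z), (p, 13, s, u, u), (p, 13, v, k, k), (p, 13, v, q, d), (p, 13, v, q, z), (p, 13, v, u, u), (p, 16, s, k, k), (p, 16, s, q, d), (p, 16, s, q, z), (p, 16, s, u, u), (p, 16, v, k, k), (p, 16, v, q, d), (p, 16, v, q, z), (p, 16, v, u, u), (p, 17, s, k, k), (p, 17, s, q, d), (p, 17, s, q, z), (p, 17, s, u, u), (p, 17, v, k, k), (p, 17, v, q, d), (p, 17, v, q, z), (p, 17, v, u, u), (p, 27, s, k, k), (p, 27, s, q, d), (p, 27, s, q, z), (p, 27, s, u, u), (p, 27, v, k, k), (p, 27, v, q, d), (p, 27, v, q, z), (p, 27, v, u, u), (p, 7, s, k, k), (p, 7, s, q, d), (p, 7, s, q, z), (p, 7, s, u, u), (p, 7, v, k, k), (p, 7, v, q, d), (p, 7, v, q, z), (p, 7, v, u, u)}.
Selection F != d: {(p, 13, s, k, k), (p, 13, s, q, z), (p, 13, s, u, u), (p, 13, v, k, k), (p, 13, v, q, z), (p, 13, v, u, u), (p, 16, s, k, k), (p, 16, s, q, z), (p, 16, s, u, u), (p, 16, v, k, k), (p, 16, v, q, z), (p, 16, v, u, u), (p, 17, s, k, k), (p, 17, s, q, z), (p, 17, s, u, u), (p, 17, v, k, k), (p, 17, v, q, z), (p, 17, v, u, u), (p, 27, s, k, k), (p, 27, s, q, z), (p, 27, s, u, u), (p, 27, v, k, k), (p, 27, v, q, z), (p, 27, v, u, u), (p, 7, s, k, k), (p, 7, s, q, z), (p, 7, s, u, u), (p, 7, v, k, k), (p, 7, v, q, z), (p, 7, v, u, u)}
π[E, G]: project onto (E, G) (24 duplicate(s) eliminated) → {(k, s), (k, v), (q, s), (q, v), (u, s), (u, v)}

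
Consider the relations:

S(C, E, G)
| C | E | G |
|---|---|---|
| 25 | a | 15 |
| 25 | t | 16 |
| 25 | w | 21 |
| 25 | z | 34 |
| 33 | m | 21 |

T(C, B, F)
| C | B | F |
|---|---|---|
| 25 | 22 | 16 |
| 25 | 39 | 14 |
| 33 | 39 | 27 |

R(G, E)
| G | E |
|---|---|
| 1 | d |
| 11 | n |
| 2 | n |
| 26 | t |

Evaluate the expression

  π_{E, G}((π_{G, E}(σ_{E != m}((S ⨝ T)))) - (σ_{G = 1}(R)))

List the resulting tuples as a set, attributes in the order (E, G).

{(a, 15), (t, 16), (w, 21), (z, 34)}

S ⋈ T (natural join on C): {(25, a, 15, 22, 16), (25, a, 15, 39, 14), (25, t, 16, 22, 16), (25, t, 16, 39, 14), (25, w, 21, 22, 16), (25, w, 21, 39, 14), (25, z, 34, 22, 16), (25, z, 34, 39, 14), (33, m, 21, 39, 27)}
Selection E != m: {(25, a, 15, 22, 16), (25, a, 15, 39, 14), (25, t, 16, 22, 16), (25, t, 16, 39, 14), (25, w, 21, 22, 16), (25, w, 21, 39, 14), (25, z, 34, 22, 16), (25, z, 34, 39, 14)}
Projecting to G, E (4 duplicate(s) eliminated): {(15, a), (16, t), (21, w), (34, z)}
Selection G = 1: {(1, d)}
Taking the difference: {(15, a), (16, t), (21, w), (34, z)}
Projecting to E, G: {(a, 15), (t, 16), (w, 21), (z, 34)}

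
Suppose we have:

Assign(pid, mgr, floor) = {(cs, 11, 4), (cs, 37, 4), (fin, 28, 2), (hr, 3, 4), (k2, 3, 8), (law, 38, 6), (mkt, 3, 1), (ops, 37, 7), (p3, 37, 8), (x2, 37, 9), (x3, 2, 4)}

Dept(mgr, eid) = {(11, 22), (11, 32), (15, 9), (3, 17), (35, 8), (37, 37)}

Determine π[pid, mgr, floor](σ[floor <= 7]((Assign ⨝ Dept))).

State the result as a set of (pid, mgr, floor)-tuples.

{(cs, 11, 4), (cs, 37, 4), (hr, 3, 4), (mkt, 3, 1), (ops, 37, 7)}

Natural join on mgr: {(cs, 11, 4, 22), (cs, 11, 4, 32), (cs, 37, 4, 37), (hr, 3, 4, 17), (k2, 3, 8, 17), (mkt, 3, 1, 17), (ops, 37, 7, 37), (p3, 37, 8, 37), (x2, 37, 9, 37)}
Selection floor <= 7: {(cs, 11, 4, 22), (cs, 11, 4, 32), (cs, 37, 4, 37), (hr, 3, 4, 17), (mkt, 3, 1, 17), (ops, 37, 7, 37)}
Projecting to pid, mgr, floor (1 duplicate(s) eliminated): {(cs, 11, 4), (cs, 37, 4), (hr, 3, 4), (mkt, 3, 1), (ops, 37, 7)}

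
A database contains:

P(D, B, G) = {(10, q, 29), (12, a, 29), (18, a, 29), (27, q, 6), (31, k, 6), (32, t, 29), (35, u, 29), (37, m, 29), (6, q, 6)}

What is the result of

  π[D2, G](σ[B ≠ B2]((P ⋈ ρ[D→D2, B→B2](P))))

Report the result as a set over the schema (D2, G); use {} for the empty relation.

{(10, 29), (12, 29), (18, 29), (27, 6), (31, 6), (32, 29), (35, 29), (37, 29), (6, 6)}

ρ[D→D2, B→B2]: schema becomes (D2, B2, G); tuples unchanged.
Natural join on G: {(10, q, 29, 10, q), (10, q, 29, 12, a), (10, q, 29, 18, a), (10, q, 29, 32, t), (10, q, 29, 35, u), (10, q, 29, 37, m), (12, a, 29, 10, q), (12, a, 29, 12, a), (12, a, 29, 18, a), (12, a, 29, 32, t), (12, a, 29, 35, u), (12, a, 29, 37, m), (18, a, 29, 10, q), (18, a, 29, 12, a), (18, a, 29, 18, a), (18, a, 29, 32, t), (18, a, 29, 35, u), (18, a, 29, 37, m), (27, q, 6, 27, q), (27, q, 6, 31, k), (27, q, 6, 6, q), (31, k, 6, 27, q), (31, k, 6, 31, k), (31, k, 6, 6, q), (32, t, 29, 10, q), (32, t, 29, 12, a), (32, t, 29, 18, a), (32, t, 29, 32, t), (32, t, 29, 35, u), (32, t, 29, 37, m), (35, u, 29, 10, q), (35, u, 29, 12, a), (35, u, 29, 18, a), (35, u, 29, 32, t), (35, u, 29, 35, u), (35, u, 29, 37, m), (37, m, 29, 10, q), (37, m, 29, 12, a), (37, m, 29, 18, a), (37, m, 29, 32, t), (37, m, 29, 35, u), (37, m, 29, 37, m), (6, q, 6, 27, q), (6, q, 6, 31, k), (6, q, 6, 6, q)}
Selection B ≠ B2: {(10, q, 29, 12, a), (10, q, 29, 18, a), (10, q, 29, 32, t), (10, q, 29, 35, u), (10, q, 29, 37, m), (12, a, 29, 10, q), (12, a, 29, 32, t), (12, a, 29, 35, u), (12, a, 29, 37, m), (18, a, 29, 10, q), (18, a, 29, 32, t), (18, a, 29, 35, u), (18, a, 29, 37, m), (27, q, 6, 31, k), (31, k, 6, 27, q), (31, k, 6, 6, q), (32, t, 29, 10, q), (32, t, 29, 12, a), (32, t, 29, 18, a), (32, t, 29, 35, u), (32, t, 29, 37, m), (35, u, 29, 10, q), (35, u, 29, 12, a), (35, u, 29, 18, a), (35, u, 29, 32, t), (35, u, 29, 37, m), (37, m, 29, 10, q), (37, m, 29, 12, a), (37, m, 29, 18, a), (37, m, 29, 32, t), (37, m, 29, 35, u), (6, q, 6, 31, k)}
π_{D2, G} gives {(10, 29), (12, 29), (18, 29), (27, 6), (31, 6), (32, 29), (35, 29), (37, 29), (6, 6)} (23 duplicate(s) eliminated).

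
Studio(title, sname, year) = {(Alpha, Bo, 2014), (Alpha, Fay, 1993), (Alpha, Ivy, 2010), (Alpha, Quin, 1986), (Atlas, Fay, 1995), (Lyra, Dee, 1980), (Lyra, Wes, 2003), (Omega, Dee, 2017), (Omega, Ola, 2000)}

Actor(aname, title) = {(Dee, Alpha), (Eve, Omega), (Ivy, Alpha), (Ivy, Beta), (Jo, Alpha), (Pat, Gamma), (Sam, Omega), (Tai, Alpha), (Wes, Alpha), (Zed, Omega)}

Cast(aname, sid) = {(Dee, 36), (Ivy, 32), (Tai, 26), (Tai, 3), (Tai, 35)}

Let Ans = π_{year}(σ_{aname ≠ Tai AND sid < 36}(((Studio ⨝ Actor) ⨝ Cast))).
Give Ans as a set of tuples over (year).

{1986, 1993, 2010, 2014}

Studio ⋈ Actor (natural join on title): {(Alpha, Bo, 2014, Dee), (Alpha, Bo, 2014, Ivy), (Alpha, Bo, 2014, Jo), (Alpha, Bo, 2014, Tai), (Alpha, Bo, 2014, Wes), (Alpha, Fay, 1993, Dee), (Alpha, Fay, 1993, Ivy), (Alpha, Fay, 1993, Jo), (Alpha, Fay, 1993, Tai), (Alpha, Fay, 1993, Wes), (Alpha, Ivy, 2010, Dee), (Alpha, Ivy, 2010, Ivy), (Alpha, Ivy, 2010, Jo), (Alpha, Ivy, 2010, Tai), (Alpha, Ivy, 2010, Wes), (Alpha, Quin, 1986, Dee), (Alpha, Quin, 1986, Ivy), (Alpha, Quin, 1986, Jo), (Alpha, Quin, 1986, Tai), (Alpha, Quin, 1986, Wes), (Omega, Dee, 2017, Eve), (Omega, Dee, 2017, Sam), (Omega, Dee, 2017, Zed), (Omega, Ola, 2000, Eve), (Omega, Ola, 2000, Sam), (Omega, Ola, 2000, Zed)}
(Studio ⨝ Actor) ⋈ Cast (natural join on aname): {(Alpha, Bo, 2014, Dee, 36), (Alpha, Bo, 2014, Ivy, 32), (Alpha, Bo, 2014, Tai, 26), (Alpha, Bo, 2014, Tai, 3), (Alpha, Bo, 2014, Tai, 35), (Alpha, Fay, 1993, Dee, 36), (Alpha, Fay, 1993, Ivy, 32), (Alpha, Fay, 1993, Tai, 26), (Alpha, Fay, 1993, Tai, 3), (Alpha, Fay, 1993, Tai, 35), (Alpha, Ivy, 2010, Dee, 36), (Alpha, Ivy, 2010, Ivy, 32), (Alpha, Ivy, 2010, Tai, 26), (Alpha, Ivy, 2010, Tai, 3), (Alpha, Ivy, 2010, Tai, 35), (Alpha, Quin, 1986, Dee, 36), (Alpha, Quin, 1986, Ivy, 32), (Alpha, Quin, 1986, Tai, 26), (Alpha, Quin, 1986, Tai, 3), (Alpha, Quin, 1986, Tai, 35)}
σ[aname ≠ Tai AND sid < 36]: keep tuples satisfying aname ≠ Tai AND sid < 36 → {(Alpha, Bo, 2014, Ivy, 32), (Alpha, Fay, 1993, Ivy, 32), (Alpha, Ivy, 2010, Ivy, 32), (Alpha, Quin, 1986, Ivy, 32)}
π_{year} gives {1986, 1993, 2010, 2014}.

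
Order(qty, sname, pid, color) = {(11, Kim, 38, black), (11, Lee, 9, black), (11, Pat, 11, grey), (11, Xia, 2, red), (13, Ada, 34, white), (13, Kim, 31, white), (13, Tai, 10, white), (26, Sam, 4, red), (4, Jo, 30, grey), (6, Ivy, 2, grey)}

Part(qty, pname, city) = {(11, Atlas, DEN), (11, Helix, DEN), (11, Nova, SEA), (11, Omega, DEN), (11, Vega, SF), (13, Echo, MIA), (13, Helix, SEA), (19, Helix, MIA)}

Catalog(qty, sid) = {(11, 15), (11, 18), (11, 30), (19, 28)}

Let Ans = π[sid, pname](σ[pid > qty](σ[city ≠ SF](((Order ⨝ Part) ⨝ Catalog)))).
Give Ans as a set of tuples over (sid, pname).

{(15, Atlas), (15, Helix), (15, Nova), (15, Omega), (18, Atlas), (18, Helix), (18, Nova), (18, Omega), (30, Atlas), (30, Helix), (30, Nova), (30, Omega)}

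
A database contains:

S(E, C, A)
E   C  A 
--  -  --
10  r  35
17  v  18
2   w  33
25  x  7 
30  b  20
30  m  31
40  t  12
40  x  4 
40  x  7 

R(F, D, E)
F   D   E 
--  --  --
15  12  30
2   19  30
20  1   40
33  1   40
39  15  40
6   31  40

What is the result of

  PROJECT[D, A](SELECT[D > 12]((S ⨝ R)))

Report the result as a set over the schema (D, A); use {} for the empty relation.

S ⋈ R (natural join on E): {(30, b, 20, 15, 12), (30, b, 20, 2, 19), (30, m, 31, 15, 12), (30, m, 31, 2, 19), (40, t, 12, 20, 1), (40, t, 12, 33, 1), (40, t, 12, 39, 15), (40, t, 12, 6, 31), (40, x, 4, 20, 1), (40, x, 4, 33, 1), (40, x, 4, 39, 15), (40, x, 4, 6, 31), (40, x, 7, 20, 1), (40, x, 7, 33, 1), (40, x, 7, 39, 15), (40, x, 7, 6, 31)}
Apply σ_{D > 12}; surviving tuples: {(30, b, 20, 2, 19), (30, m, 31, 2, 19), (40, t, 12, 39, 15), (40, t, 12, 6, 31), (40, x, 4, 39, 15), (40, x, 4, 6, 31), (40, x, 7, 39, 15), (40, x, 7, 6, 31)}
Keep only column(s) D, A: {(15, 12), (15, 4), (15, 7), (19, 20), (19, 31), (31, 12), (31, 4), (31, 7)}

{(15, 12), (15, 4), (15, 7), (19, 20), (19, 31), (31, 12), (31, 4), (31, 7)}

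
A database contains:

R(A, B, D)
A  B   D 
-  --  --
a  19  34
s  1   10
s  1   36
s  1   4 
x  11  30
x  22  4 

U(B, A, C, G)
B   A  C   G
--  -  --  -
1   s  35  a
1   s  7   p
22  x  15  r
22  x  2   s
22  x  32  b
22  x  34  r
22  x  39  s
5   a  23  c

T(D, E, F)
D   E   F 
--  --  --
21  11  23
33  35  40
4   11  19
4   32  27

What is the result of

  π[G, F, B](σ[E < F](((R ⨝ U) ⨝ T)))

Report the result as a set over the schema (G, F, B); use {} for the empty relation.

{(a, 19, 1), (b, 19, 22), (p, 19, 1), (r, 19, 22), (s, 19, 22)}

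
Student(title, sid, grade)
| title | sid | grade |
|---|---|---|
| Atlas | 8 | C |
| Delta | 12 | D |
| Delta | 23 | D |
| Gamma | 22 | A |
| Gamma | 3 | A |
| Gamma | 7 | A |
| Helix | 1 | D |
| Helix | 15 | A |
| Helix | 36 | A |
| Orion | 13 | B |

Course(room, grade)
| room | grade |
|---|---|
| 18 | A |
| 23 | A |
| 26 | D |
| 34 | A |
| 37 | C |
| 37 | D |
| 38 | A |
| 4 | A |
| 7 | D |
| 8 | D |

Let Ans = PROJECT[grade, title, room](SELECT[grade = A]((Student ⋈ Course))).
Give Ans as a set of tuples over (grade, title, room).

Joining Student and Course on grade yields {(Atlas, 8, C, 37), (Delta, 12, D, 26), (Delta, 12, D, 37), (Delta, 12, D, 7), (Delta, 12, D, 8), (Delta, 23, D, 26), (Delta, 23, D, 37), (Delta, 23, D, 7), (Delta, 23, D, 8), (Gamma, 22, A, 18), (Gamma, 22, A, 23), (Gamma, 22, A, 34), (Gamma, 22, A, 38), (Gamma, 22, A, 4), (Gamma, 3, A, 18), (Gamma, 3, A, 23), (Gamma, 3, A, 34), (Gamma, 3, A, 38), (Gamma, 3, A, 4), (Gamma, 7, A, 18), (Gamma, 7, A, 23), (Gamma, 7, A, 34), (Gamma, 7, A, 38), (Gamma, 7, A, 4), (Helix, 1, D, 26), (Helix, 1, D, 37), (Helix, 1, D, 7), (Helix, 1, D, 8), (Helix, 15, A, 18), (Helix, 15, A, 23), (Helix, 15, A, 34), (Helix, 15, A, 38), (Helix, 15, A, 4), (Helix, 36, A, 18), (Helix, 36, A, 23), (Helix, 36, A, 34), (Helix, 36, A, 38), (Helix, 36, A, 4)}.
Apply σ_{grade = A}; surviving tuples: {(Gamma, 22, A, 18), (Gamma, 22, A, 23), (Gamma, 22, A, 34), (Gamma, 22, A, 38), (Gamma, 22, A, 4), (Gamma, 3, A, 18), (Gamma, 3, A, 23), (Gamma, 3, A, 34), (Gamma, 3, A, 38), (Gamma, 3, A, 4), (Gamma, 7, A, 18), (Gamma, 7, A, 23), (Gamma, 7, A, 34), (Gamma, 7, A, 38), (Gamma, 7, A, 4), (Helix, 15, A, 18), (Helix, 15, A, 23), (Helix, 15, A, 34), (Helix, 15, A, 38), (Helix, 15, A, 4), (Helix, 36, A, 18), (Helix, 36, A, 23), (Helix, 36, A, 34), (Helix, 36, A, 38), (Helix, 36, A, 4)}
Projecting to grade, title, room (15 duplicate(s) eliminated): {(A, Gamma, 18), (A, Gamma, 23), (A, Gamma, 34), (A, Gamma, 38), (A, Gamma, 4), (A, Helix, 18), (A, Helix, 23), (A, Helix, 34), (A, Helix, 38), (A, Helix, 4)}

{(A, Gamma, 18), (A, Gamma, 23), (A, Gamma, 34), (A, Gamma, 38), (A, Gamma, 4), (A, Helix, 18), (A, Helix, 23), (A, Helix, 34), (A, Helix, 38), (A, Helix, 4)}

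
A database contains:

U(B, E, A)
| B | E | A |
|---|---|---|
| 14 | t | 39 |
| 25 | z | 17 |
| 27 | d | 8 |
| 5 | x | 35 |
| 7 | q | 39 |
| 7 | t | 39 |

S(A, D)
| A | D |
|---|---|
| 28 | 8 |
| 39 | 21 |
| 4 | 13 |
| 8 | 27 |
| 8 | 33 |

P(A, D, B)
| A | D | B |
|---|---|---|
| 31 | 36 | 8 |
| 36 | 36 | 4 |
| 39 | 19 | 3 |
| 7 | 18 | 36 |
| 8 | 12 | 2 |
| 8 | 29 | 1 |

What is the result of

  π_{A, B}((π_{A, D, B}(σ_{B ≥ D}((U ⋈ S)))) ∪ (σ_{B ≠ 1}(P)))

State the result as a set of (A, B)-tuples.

{(31, 8), (36, 4), (39, 3), (7, 36), (8, 2), (8, 27)}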